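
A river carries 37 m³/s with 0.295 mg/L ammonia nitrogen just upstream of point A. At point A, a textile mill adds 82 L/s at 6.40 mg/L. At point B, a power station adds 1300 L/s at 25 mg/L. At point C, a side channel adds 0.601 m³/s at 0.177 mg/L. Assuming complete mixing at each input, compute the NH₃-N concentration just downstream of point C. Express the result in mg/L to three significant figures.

82 L/s = 0.082 m³/s.
After input A: C = (37·0.295 + 0.082·6.4) / 37.08 = 0.3085 mg/L.
1300 L/s = 1.3 m³/s.
After input B: C = (37.08·0.3085 + 1.3·25) / 38.38 = 1.145 mg/L.
After input C: C = (38.38·1.145 + 0.601·0.177) / 38.98 = 1.13 mg/L.

1.13 mg/L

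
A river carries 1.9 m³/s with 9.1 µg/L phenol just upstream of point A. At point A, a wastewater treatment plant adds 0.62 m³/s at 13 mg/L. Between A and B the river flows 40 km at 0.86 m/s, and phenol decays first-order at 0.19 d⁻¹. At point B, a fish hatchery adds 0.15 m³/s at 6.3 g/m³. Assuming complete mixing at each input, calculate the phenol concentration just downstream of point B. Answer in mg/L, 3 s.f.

9.1 µg/L = 0.0091 mg/L.
After input A: C = (1.9·0.0091 + 0.62·13) / 2.52 = 3.205 mg/L.
Over the 40 km reach to input B (t = 4.651e+04 s = 0.5383 d), decay gives C = 3.205·exp(−0.19·0.5383) = 2.894 mg/L.
After input B: C = (2.52·2.894 + 0.15·6.3) / 2.67 = 3.085 mg/L.

3.09 mg/L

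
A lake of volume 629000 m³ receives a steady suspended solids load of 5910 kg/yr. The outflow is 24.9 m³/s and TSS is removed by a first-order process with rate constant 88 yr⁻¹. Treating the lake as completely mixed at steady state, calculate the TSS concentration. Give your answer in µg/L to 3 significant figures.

Outflow Q = 24.9 m³/s × 3.156e+07 s/yr = 7.858e+08 m³/yr.
Steady-state CSTR mass balance: W = Q·C + k·V·C, so C = W/(Q + kV).
Q + kV = 7.858e+08 + 88·629000 = 8.411e+08 m³/yr.
C = 5910/8.411e+08 = 7.026e-06 kg/m³ = 0.007026 mg/L = 7.026 µg/L.

7.03 µg/L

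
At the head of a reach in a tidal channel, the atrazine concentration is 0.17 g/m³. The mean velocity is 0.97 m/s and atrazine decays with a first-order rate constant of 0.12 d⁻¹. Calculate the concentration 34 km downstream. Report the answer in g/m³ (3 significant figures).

0.162 g/m³

Travel time t = 34 km / 0.97 m/s = 3.4e+04/0.97 = 3.505e+04 s = 0.4057 d.
First-order decay: C = 0.17·exp(−0.12·0.4057) = 0.17·0.9525 = 0.1619 g/m³.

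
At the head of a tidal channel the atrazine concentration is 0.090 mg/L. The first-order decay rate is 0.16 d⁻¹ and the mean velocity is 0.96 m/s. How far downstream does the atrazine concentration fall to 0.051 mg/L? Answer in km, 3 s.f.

294 km

From C = C₀·e^(−kt), t = ln(C₀/C)/k = ln(0.090/0.051)/0.16 = 0.568/0.16 = 3.55 d.
Distance = v·t = 0.96 m/s × 3.067e+05 s = 2.944e+05 m = 294.4 km.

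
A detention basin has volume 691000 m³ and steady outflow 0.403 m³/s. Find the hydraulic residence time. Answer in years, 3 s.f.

0.0543 yr

Q = 0.403 m³/s × 3.156e+07 s/yr = 1.272e+07 m³/yr.
Hydraulic residence time τ = V/Q = 691000/1.272e+07 = 0.05433 yr.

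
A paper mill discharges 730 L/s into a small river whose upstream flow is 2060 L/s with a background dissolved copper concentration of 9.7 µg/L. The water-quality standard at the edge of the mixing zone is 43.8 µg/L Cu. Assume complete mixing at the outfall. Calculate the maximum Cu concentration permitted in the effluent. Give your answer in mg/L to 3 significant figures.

730 L/s = 0.73 m³/s.
2060 L/s = 2.06 m³/s.
9.7 µg/L = 0.0097 mg/L.
43.8 µg/L = 0.0438 mg/L.
Mass balance: 0.0438·2.79 = 0.73·Cₑ + 2.06·0.0097.
Cₑ = (0.1222 − 0.01998) / 0.73 = 0.14 mg/L.

0.140 mg/L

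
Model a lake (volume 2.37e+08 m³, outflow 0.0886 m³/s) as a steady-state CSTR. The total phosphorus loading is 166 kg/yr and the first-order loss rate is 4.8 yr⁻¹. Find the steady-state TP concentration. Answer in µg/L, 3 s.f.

0.146 µg/L

Outflow Q = 0.0886 m³/s × 3.156e+07 s/yr = 2.796e+06 m³/yr.
Steady-state CSTR mass balance: W = Q·C + k·V·C, so C = W/(Q + kV).
Q + kV = 2.796e+06 + 4.8·2.37e+08 = 1.14e+09 m³/yr.
C = 166/1.14e+09 = 1.456e-07 kg/m³ = 0.0001456 mg/L = 0.1456 µg/L.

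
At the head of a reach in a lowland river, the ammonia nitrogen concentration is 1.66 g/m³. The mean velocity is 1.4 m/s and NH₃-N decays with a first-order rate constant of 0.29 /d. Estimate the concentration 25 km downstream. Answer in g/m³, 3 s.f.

1.56 g/m³

Travel time t = 25 km / 1.4 m/s = 2.5e+04/1.4 = 1.786e+04 s = 0.2067 d.
First-order decay: C = 1.66·exp(−0.29·0.2067) = 1.66·0.9418 = 1.563 g/m³.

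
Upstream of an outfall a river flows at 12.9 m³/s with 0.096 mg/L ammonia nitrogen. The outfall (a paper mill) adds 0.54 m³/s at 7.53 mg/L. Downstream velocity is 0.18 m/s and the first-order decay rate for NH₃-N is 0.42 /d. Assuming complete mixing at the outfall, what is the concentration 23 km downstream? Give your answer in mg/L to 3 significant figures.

After complete mixing, C₀ = (0.54·7.53 + 12.9·0.096) / 13.44 = 0.3947 mg/L.
Travel time t = 2.3e+04 m / 0.18 m/s = 1.278e+05 s = 1.479 d.
C = 0.3947·exp(−0.42·1.479) = 0.3947·0.5373 = 0.2121 mg/L.

0.212 mg/L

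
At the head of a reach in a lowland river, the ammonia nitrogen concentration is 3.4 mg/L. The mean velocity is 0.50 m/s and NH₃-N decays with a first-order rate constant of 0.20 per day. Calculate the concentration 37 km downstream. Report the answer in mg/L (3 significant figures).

2.86 mg/L

Travel time t = 37 km / 0.50 m/s = 3.7e+04/0.50 = 7.4e+04 s = 0.8565 d.
First-order decay: C = 3.4·exp(−0.20·0.8565) = 3.4·0.8426 = 2.865 mg/L.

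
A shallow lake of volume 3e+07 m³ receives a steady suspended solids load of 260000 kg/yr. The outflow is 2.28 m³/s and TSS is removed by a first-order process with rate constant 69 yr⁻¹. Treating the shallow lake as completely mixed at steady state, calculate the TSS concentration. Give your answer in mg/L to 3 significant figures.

0.121 mg/L

Outflow Q = 2.28 m³/s × 3.156e+07 s/yr = 7.195e+07 m³/yr.
Steady-state CSTR mass balance: W = Q·C + k·V·C, so C = W/(Q + kV).
Q + kV = 7.195e+07 + 69·3e+07 = 2.142e+09 m³/yr.
C = 260000/2.142e+09 = 0.0001214 kg/m³ = 0.1214 mg/L.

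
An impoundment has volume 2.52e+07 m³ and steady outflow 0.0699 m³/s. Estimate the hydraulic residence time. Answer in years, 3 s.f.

Q = 0.0699 m³/s × 3.156e+07 s/yr = 2.206e+06 m³/yr.
Hydraulic residence time τ = V/Q = 2.52e+07/2.206e+06 = 11.42 yr.

11.4 yr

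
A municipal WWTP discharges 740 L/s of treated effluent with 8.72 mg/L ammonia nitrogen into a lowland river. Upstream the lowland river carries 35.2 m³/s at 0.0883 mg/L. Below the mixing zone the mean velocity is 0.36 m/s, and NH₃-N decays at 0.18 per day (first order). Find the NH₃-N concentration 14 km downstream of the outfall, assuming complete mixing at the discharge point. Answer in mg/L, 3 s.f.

740 L/s = 0.74 m³/s.
After complete mixing, C₀ = (0.74·8.72 + 35.2·0.0883) / 35.94 = 0.266 mg/L.
Travel time t = 1.4e+04 m / 0.36 m/s = 3.889e+04 s = 0.4501 d.
C = 0.266·exp(−0.18·0.4501) = 0.266·0.9222 = 0.2453 mg/L.

0.245 mg/L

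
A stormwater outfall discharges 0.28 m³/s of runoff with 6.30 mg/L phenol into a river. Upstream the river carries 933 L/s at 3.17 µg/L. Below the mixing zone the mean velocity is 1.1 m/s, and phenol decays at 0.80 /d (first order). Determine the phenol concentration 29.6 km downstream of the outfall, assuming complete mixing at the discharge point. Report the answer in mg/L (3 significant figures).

933 L/s = 0.933 m³/s.
3.17 µg/L = 0.00317 mg/L.
After complete mixing, C₀ = (0.28·6.3 + 0.933·0.00317) / 1.213 = 1.457 mg/L.
Travel time t = 2.96e+04 m / 1.1 m/s = 2.691e+04 s = 0.3114 d.
C = 1.457·exp(−0.80·0.3114) = 1.457·0.7795 = 1.135 mg/L.

1.14 mg/L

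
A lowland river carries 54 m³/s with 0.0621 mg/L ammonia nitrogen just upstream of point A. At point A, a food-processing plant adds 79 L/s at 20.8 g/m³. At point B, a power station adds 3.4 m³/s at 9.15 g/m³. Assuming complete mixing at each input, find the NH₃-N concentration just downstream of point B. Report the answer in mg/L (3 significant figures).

79 L/s = 0.079 m³/s.
After input A: C = (54·0.0621 + 0.079·20.8) / 54.08 = 0.09239 mg/L.
After input B: C = (54.08·0.09239 + 3.4·9.15) / 57.48 = 0.6282 mg/L.

0.628 mg/L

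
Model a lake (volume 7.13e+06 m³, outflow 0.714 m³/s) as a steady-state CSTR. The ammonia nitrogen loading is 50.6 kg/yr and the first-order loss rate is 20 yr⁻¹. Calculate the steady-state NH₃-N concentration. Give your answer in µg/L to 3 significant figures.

0.306 µg/L

Outflow Q = 0.714 m³/s × 3.156e+07 s/yr = 2.253e+07 m³/yr.
Steady-state CSTR mass balance: W = Q·C + k·V·C, so C = W/(Q + kV).
Q + kV = 2.253e+07 + 20·7.13e+06 = 1.651e+08 m³/yr.
C = 50.6/1.651e+08 = 3.064e-07 kg/m³ = 0.0003064 mg/L = 0.3064 µg/L.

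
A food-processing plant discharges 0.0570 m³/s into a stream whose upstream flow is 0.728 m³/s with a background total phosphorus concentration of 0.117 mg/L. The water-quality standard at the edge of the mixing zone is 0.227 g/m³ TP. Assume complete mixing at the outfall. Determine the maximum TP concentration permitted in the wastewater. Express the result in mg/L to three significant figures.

1.63 mg/L

Mass balance: 0.227·0.785 = 0.057·Cₑ + 0.728·0.117.
Cₑ = (0.1782 − 0.08518) / 0.057 = 1.632 mg/L.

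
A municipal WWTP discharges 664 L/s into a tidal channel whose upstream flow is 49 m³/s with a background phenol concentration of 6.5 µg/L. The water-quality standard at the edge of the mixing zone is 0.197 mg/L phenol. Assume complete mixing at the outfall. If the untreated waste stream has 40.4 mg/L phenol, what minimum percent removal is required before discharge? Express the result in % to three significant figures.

64.7 %

664 L/s = 0.664 m³/s.
6.5 µg/L = 0.0065 mg/L.
Mass balance: 0.197·49.66 = 0.664·Cₑ + 49·0.0065.
Cₑ = (9.784 − 0.3185) / 0.664 = 14.25 mg/L.
Required removal = 1 − 14.25/40.4 = 64.72 %.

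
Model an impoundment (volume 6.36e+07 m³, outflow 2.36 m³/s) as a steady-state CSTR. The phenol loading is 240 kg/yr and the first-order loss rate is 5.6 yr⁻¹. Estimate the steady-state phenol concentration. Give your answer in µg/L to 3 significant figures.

Outflow Q = 2.36 m³/s × 3.156e+07 s/yr = 7.448e+07 m³/yr.
Steady-state CSTR mass balance: W = Q·C + k·V·C, so C = W/(Q + kV).
Q + kV = 7.448e+07 + 5.6·6.36e+07 = 4.306e+08 m³/yr.
C = 240/4.306e+08 = 5.573e-07 kg/m³ = 0.0005573 mg/L = 0.5573 µg/L.

0.557 µg/L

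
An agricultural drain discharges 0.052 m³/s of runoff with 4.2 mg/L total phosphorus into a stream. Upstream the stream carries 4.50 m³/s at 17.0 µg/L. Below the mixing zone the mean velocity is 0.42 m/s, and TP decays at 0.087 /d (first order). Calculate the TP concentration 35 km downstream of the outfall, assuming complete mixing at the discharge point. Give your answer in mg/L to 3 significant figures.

17.0 µg/L = 0.017 mg/L.
After complete mixing, C₀ = (0.052·4.2 + 4.5·0.017) / 4.552 = 0.06478 mg/L.
Travel time t = 3.5e+04 m / 0.42 m/s = 8.333e+04 s = 0.9645 d.
C = 0.06478·exp(−0.087·0.9645) = 0.06478·0.9195 = 0.05957 mg/L.

0.0596 mg/L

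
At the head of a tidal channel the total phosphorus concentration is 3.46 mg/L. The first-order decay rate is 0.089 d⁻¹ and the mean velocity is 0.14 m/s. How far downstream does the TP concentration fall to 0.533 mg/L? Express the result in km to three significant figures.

From C = C₀·e^(−kt), t = ln(C₀/C)/k = ln(3.46/0.533)/0.089 = 1.871/0.089 = 21.02 d.
Distance = v·t = 0.14 m/s × 1.816e+06 s = 2.542e+05 m = 254.2 km.

254 km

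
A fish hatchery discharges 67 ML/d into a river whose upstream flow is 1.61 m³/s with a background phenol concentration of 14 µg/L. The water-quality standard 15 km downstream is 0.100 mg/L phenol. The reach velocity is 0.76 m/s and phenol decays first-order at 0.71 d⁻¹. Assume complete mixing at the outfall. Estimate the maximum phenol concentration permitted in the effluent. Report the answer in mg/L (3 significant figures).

0.333 mg/L

67 ML/d = 0.7755 m³/s.
14 µg/L = 0.014 mg/L.
Travel time to the compliance point: t = 1.5e+04/0.76 = 1.974e+04 s = 0.2284 d; decay factor exp(−0.71·0.2284) = 0.8503.
So the concentration just after mixing may be at most 0.1/0.8503 = 0.1176 mg/L.
Mass balance: 0.1176·2.385 = 0.7755·Cₑ + 1.61·0.014.
Cₑ = (0.2806 − 0.02254) / 0.7755 = 0.3327 mg/L.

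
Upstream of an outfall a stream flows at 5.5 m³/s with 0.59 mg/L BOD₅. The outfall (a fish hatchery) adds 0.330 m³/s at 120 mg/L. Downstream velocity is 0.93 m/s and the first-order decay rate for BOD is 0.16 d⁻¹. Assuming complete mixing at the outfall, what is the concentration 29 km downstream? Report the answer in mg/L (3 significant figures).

After complete mixing, C₀ = (0.33·120 + 5.5·0.59) / 5.83 = 7.349 mg/L.
Travel time t = 2.9e+04 m / 0.93 m/s = 3.118e+04 s = 0.3609 d.
C = 7.349·exp(−0.16·0.3609) = 7.349·0.9439 = 6.937 mg/L.

6.94 mg/L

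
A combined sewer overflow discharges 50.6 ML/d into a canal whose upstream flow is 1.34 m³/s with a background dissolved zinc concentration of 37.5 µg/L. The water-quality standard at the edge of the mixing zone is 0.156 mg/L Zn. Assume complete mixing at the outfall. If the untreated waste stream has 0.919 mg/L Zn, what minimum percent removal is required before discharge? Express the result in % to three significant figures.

53.5 %

50.6 ML/d = 0.5856 m³/s.
37.5 µg/L = 0.0375 mg/L.
Mass balance: 0.156·1.926 = 0.5856·Cₑ + 1.34·0.0375.
Cₑ = (0.3004 − 0.05025) / 0.5856 = 0.4271 mg/L.
Required removal = 1 − 0.4271/0.919 = 53.52 %.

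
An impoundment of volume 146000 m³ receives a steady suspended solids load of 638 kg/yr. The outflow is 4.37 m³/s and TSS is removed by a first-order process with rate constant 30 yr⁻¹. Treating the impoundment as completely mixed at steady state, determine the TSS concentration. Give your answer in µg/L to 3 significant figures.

4.48 µg/L

Outflow Q = 4.37 m³/s × 3.156e+07 s/yr = 1.379e+08 m³/yr.
Steady-state CSTR mass balance: W = Q·C + k·V·C, so C = W/(Q + kV).
Q + kV = 1.379e+08 + 30·146000 = 1.423e+08 m³/yr.
C = 638/1.423e+08 = 4.484e-06 kg/m³ = 0.004484 mg/L = 4.484 µg/L.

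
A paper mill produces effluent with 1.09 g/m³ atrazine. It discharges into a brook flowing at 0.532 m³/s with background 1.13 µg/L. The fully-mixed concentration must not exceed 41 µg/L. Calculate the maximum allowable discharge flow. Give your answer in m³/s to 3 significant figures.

1.13 µg/L = 0.00113 mg/L.
41 µg/L = 0.041 mg/L.
Mass balance at complete mixing: C_std·(Q_w + Q_r) = Q_w·C_e + Q_r·C_b.
Rearranging, Q_w = Q_r·(C_std − C_b)/(C_e − C_std) = 0.532·(0.041 − 0.00113) / (1.09 − 0.041) = 0.02022 m³/s.

0.0202 m³/s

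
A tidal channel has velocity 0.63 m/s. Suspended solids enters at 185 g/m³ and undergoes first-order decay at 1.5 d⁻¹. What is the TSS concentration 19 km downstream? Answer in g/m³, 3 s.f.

110 g/m³

Travel time t = 19 km / 0.63 m/s = 1.9e+04/0.63 = 3.016e+04 s = 0.3491 d.
First-order decay: C = 185·exp(−1.5·0.3491) = 185·0.5924 = 109.6 g/m³.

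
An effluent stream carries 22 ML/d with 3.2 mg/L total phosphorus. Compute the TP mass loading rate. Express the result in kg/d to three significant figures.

70.4 kg/d

22 ML/d = 0.2546 m³/s.
Mass flux = Q·C = 0.2546 m³/s × 3.2 g/m³ = 0.8148 g/s.
= 0.8148 g/s × 86.4 = 70.4 kg/d.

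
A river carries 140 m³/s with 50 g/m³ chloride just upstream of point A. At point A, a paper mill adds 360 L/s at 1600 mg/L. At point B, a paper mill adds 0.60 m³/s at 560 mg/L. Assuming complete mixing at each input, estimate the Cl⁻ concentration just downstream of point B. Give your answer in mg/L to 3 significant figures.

56.1 mg/L

360 L/s = 0.36 m³/s.
After input A: C = (140·50 + 0.36·1600) / 140.4 = 53.98 mg/L.
After input B: C = (140.4·53.98 + 0.6·560) / 141 = 56.13 mg/L.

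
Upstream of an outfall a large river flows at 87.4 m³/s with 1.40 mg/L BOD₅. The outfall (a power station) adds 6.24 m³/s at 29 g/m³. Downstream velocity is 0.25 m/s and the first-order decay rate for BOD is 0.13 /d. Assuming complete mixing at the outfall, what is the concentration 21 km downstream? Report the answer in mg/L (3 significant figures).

2.85 mg/L

After complete mixing, C₀ = (6.24·29 + 87.4·1.4) / 93.64 = 3.239 mg/L.
Travel time t = 2.1e+04 m / 0.25 m/s = 8.4e+04 s = 0.9722 d.
C = 3.239·exp(−0.13·0.9722) = 3.239·0.8813 = 2.855 mg/L.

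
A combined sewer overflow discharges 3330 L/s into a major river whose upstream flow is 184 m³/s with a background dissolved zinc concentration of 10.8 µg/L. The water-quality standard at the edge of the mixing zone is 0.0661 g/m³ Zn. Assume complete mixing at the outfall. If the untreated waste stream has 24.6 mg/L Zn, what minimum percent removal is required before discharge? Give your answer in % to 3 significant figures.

87.3 %

3330 L/s = 3.33 m³/s.
10.8 µg/L = 0.0108 mg/L.
Mass balance: 0.0661·187.3 = 3.33·Cₑ + 184·0.0108.
Cₑ = (12.38 − 1.987) / 3.33 = 3.122 mg/L.
Required removal = 1 − 3.122/24.6 = 87.31 %.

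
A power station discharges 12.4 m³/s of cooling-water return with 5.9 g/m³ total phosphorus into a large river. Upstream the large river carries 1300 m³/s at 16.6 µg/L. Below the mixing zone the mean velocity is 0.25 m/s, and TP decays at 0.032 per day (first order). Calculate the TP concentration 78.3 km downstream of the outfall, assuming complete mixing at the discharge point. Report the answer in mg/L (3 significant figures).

16.6 µg/L = 0.0166 mg/L.
After complete mixing, C₀ = (12.4·5.9 + 1300·0.0166) / 1312 = 0.07219 mg/L.
Travel time t = 7.83e+04 m / 0.25 m/s = 3.132e+05 s = 3.625 d.
C = 0.07219·exp(−0.032·3.625) = 0.07219·0.8905 = 0.06428 mg/L.

0.0643 mg/L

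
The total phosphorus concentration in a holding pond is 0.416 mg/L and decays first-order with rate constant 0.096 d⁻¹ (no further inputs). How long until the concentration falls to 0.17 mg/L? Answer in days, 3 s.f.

9.32 d

t = ln(C₀/C)/k = ln(0.416/0.17)/0.096 = 0.8949/0.096 = 9.322 d.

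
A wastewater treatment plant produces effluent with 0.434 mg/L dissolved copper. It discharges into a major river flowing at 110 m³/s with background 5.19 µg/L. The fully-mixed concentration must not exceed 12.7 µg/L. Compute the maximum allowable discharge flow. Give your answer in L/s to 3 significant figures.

1960 L/s

5.19 µg/L = 0.00519 mg/L.
12.7 µg/L = 0.0127 mg/L.
Mass balance at complete mixing: C_std·(Q_w + Q_r) = Q_w·C_e + Q_r·C_b.
Rearranging, Q_w = Q_r·(C_std − C_b)/(C_e − C_std) = 110·(0.0127 − 0.00519) / (0.434 − 0.0127) = 1.961 m³/s.
= 1961 L/s.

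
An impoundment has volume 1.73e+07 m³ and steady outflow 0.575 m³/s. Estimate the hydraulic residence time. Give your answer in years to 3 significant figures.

0.953 yr

Q = 0.575 m³/s × 3.156e+07 s/yr = 1.815e+07 m³/yr.
Hydraulic residence time τ = V/Q = 1.73e+07/1.815e+07 = 0.9534 yr.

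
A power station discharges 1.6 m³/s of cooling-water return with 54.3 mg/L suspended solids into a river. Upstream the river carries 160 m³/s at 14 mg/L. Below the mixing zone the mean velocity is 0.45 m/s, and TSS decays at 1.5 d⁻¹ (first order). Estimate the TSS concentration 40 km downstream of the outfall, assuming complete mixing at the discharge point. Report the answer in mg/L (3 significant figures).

3.08 mg/L

After complete mixing, C₀ = (1.6·54.3 + 160·14) / 161.6 = 14.4 mg/L.
Travel time t = 4e+04 m / 0.45 m/s = 8.889e+04 s = 1.029 d.
C = 14.4·exp(−1.5·1.029) = 14.4·0.2137 = 3.077 mg/L.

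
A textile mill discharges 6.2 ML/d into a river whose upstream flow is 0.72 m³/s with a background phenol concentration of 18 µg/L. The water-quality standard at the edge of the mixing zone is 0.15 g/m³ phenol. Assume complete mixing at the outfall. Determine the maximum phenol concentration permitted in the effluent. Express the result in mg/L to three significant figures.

6.2 ML/d = 0.07176 m³/s.
18 µg/L = 0.018 mg/L.
Mass balance: 0.15·0.7918 = 0.07176·Cₑ + 0.72·0.018.
Cₑ = (0.1188 − 0.01296) / 0.07176 = 1.474 mg/L.

1.47 mg/L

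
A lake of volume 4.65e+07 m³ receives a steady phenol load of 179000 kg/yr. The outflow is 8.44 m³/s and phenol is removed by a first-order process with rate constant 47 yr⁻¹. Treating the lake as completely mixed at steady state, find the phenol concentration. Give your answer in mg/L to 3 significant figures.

0.0730 mg/L

Outflow Q = 8.44 m³/s × 3.156e+07 s/yr = 2.663e+08 m³/yr.
Steady-state CSTR mass balance: W = Q·C + k·V·C, so C = W/(Q + kV).
Q + kV = 2.663e+08 + 47·4.65e+07 = 2.452e+09 m³/yr.
C = 179000/2.452e+09 = 7.301e-05 kg/m³ = 0.07301 mg/L.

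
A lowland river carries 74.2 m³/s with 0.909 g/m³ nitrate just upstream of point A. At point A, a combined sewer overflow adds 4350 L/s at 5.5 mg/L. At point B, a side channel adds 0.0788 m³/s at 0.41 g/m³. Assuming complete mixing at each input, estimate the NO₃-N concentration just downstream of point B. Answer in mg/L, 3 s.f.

4350 L/s = 4.35 m³/s.
After input A: C = (74.2·0.909 + 4.35·5.5) / 78.55 = 1.163 mg/L.
After input B: C = (78.55·1.163 + 0.0788·0.41) / 78.63 = 1.162 mg/L.

1.16 mg/L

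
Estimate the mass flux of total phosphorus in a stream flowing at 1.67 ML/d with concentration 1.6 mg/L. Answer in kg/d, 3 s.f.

1.67 ML/d = 0.01933 m³/s.
Mass flux = Q·C = 0.01933 m³/s × 1.6 g/m³ = 0.03093 g/s.
= 0.03093 g/s × 86.4 = 2.672 kg/d.

2.67 kg/d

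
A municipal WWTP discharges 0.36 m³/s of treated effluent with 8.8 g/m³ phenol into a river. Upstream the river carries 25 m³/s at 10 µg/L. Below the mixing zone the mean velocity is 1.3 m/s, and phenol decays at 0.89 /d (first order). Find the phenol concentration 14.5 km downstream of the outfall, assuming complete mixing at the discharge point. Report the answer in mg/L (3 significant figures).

10 µg/L = 0.01 mg/L.
After complete mixing, C₀ = (0.36·8.8 + 25·0.01) / 25.36 = 0.1348 mg/L.
Travel time t = 1.45e+04 m / 1.3 m/s = 1.115e+04 s = 0.1291 d.
C = 0.1348·exp(−0.89·0.1291) = 0.1348·0.8915 = 0.1202 mg/L.

0.120 mg/L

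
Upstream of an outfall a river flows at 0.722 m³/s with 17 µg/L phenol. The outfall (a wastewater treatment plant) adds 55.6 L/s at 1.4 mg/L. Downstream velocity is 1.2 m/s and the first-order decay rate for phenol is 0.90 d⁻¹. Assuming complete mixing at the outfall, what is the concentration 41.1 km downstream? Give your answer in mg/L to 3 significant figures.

0.0811 mg/L

55.6 L/s = 0.0556 m³/s.
17 µg/L = 0.017 mg/L.
After complete mixing, C₀ = (0.0556·1.4 + 0.722·0.017) / 0.7776 = 0.1159 mg/L.
Travel time t = 4.11e+04 m / 1.2 m/s = 3.425e+04 s = 0.3964 d.
C = 0.1159·exp(−0.90·0.3964) = 0.1159·0.6999 = 0.08111 mg/L.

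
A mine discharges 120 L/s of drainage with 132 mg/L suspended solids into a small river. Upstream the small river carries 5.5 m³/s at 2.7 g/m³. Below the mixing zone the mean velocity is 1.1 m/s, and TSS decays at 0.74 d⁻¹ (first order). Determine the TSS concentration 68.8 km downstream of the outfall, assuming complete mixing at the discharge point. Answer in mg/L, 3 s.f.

3.20 mg/L

120 L/s = 0.12 m³/s.
After complete mixing, C₀ = (0.12·132 + 5.5·2.7) / 5.62 = 5.461 mg/L.
Travel time t = 6.88e+04 m / 1.1 m/s = 6.255e+04 s = 0.7239 d.
C = 5.461·exp(−0.74·0.7239) = 5.461·0.5853 = 3.196 mg/L.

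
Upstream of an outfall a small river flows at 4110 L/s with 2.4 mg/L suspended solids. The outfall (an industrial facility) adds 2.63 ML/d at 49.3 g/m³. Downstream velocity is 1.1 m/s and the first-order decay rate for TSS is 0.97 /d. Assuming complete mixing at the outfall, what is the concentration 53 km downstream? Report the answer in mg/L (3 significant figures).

1.60 mg/L

2.63 ML/d = 0.03044 m³/s.
4110 L/s = 4.11 m³/s.
After complete mixing, C₀ = (0.03044·49.3 + 4.11·2.4) / 4.14 = 2.745 mg/L.
Travel time t = 5.3e+04 m / 1.1 m/s = 4.818e+04 s = 0.5577 d.
C = 2.745·exp(−0.97·0.5577) = 2.745·0.5822 = 1.598 mg/L.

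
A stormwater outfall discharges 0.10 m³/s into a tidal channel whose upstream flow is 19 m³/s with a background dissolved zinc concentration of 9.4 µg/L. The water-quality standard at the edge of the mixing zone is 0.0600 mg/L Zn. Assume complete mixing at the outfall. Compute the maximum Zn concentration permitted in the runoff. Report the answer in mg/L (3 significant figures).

9.67 mg/L

9.4 µg/L = 0.0094 mg/L.
Mass balance: 0.06·19.1 = 0.1·Cₑ + 19·0.0094.
Cₑ = (1.146 − 0.1786) / 0.1 = 9.674 mg/L.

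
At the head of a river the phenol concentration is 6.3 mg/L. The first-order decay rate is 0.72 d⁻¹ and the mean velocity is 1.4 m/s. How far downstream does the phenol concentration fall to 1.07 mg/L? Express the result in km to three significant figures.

298 km

From C = C₀·e^(−kt), t = ln(C₀/C)/k = ln(6.3/1.07)/0.72 = 1.773/0.72 = 2.462 d.
Distance = v·t = 1.4 m/s × 2.127e+05 s = 2.978e+05 m = 297.8 km.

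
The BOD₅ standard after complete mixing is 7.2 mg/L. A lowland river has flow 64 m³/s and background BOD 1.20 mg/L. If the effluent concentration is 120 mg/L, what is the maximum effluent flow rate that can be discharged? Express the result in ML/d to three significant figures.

294 ML/d

Mass balance at complete mixing: C_std·(Q_w + Q_r) = Q_w·C_e + Q_r·C_b.
Rearranging, Q_w = Q_r·(C_std − C_b)/(C_e − C_std) = 64·(7.2 − 1.2) / (120 − 7.2) = 3.404 m³/s.
= 294.1 ML/d.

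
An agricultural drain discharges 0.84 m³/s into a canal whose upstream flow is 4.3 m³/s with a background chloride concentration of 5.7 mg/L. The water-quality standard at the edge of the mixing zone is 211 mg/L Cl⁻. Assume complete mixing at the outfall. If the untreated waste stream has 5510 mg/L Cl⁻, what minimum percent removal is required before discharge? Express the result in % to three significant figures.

77.1 %

Mass balance: 211·5.14 = 0.84·Cₑ + 4.3·5.7.
Cₑ = (1085 − 24.51) / 0.84 = 1262 mg/L.
Required removal = 1 − 1262/5510 = 77.1 %.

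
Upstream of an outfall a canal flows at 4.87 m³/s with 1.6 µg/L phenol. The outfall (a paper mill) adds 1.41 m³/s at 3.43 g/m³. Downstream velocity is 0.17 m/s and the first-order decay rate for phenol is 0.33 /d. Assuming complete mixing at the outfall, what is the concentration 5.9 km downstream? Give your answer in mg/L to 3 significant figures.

1.6 µg/L = 0.0016 mg/L.
After complete mixing, C₀ = (1.41·3.43 + 4.87·0.0016) / 6.28 = 0.7714 mg/L.
Travel time t = 5900 m / 0.17 m/s = 3.471e+04 s = 0.4017 d.
C = 0.7714·exp(−0.33·0.4017) = 0.7714·0.8759 = 0.6756 mg/L.

0.676 mg/L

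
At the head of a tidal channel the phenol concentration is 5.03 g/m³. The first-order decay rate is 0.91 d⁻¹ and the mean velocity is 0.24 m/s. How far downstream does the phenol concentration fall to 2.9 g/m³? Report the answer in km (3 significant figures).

From C = C₀·e^(−kt), t = ln(C₀/C)/k = ln(5.03/2.9)/0.91 = 0.5507/0.91 = 0.6052 d.
Distance = v·t = 0.24 m/s × 5.229e+04 s = 1.255e+04 m = 12.55 km.

12.5 km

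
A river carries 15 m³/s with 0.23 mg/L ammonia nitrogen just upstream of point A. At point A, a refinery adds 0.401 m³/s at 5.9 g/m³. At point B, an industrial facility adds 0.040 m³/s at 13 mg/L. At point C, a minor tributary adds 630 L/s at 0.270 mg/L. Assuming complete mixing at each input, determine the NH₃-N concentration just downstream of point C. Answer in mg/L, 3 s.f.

After input A: C = (15·0.23 + 0.401·5.9) / 15.4 = 0.3776 mg/L.
After input B: C = (15.4·0.3776 + 0.04·13) / 15.44 = 0.4103 mg/L.
630 L/s = 0.63 m³/s.
After input C: C = (15.44·0.4103 + 0.63·0.27) / 16.07 = 0.4048 mg/L.

0.405 mg/L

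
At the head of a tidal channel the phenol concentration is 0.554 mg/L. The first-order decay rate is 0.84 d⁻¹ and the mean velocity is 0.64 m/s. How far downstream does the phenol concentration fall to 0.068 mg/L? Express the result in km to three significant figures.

138 km

From C = C₀·e^(−kt), t = ln(C₀/C)/k = ln(0.554/0.068)/0.84 = 2.098/0.84 = 2.497 d.
Distance = v·t = 0.64 m/s × 2.158e+05 s = 1.381e+05 m = 138.1 km.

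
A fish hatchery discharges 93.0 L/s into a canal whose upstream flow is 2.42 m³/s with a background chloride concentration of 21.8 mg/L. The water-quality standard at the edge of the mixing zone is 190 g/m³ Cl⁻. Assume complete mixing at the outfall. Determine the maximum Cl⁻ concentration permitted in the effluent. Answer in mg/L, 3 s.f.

4570 mg/L

93.0 L/s = 0.093 m³/s.
Mass balance: 190·2.513 = 0.093·Cₑ + 2.42·21.8.
Cₑ = (477.5 − 52.76) / 0.093 = 4567 mg/L.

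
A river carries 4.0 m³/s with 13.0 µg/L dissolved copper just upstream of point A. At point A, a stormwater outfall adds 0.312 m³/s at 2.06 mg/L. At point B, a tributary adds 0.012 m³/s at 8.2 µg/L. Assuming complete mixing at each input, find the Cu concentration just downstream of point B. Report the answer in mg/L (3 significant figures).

0.161 mg/L

13.0 µg/L = 0.013 mg/L.
After input A: C = (4·0.013 + 0.312·2.06) / 4.312 = 0.1611 mg/L.
8.2 µg/L = 0.0082 mg/L.
After input B: C = (4.312·0.1611 + 0.012·0.0082) / 4.324 = 0.1607 mg/L.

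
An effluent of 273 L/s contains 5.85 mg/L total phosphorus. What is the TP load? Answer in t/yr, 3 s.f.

273 L/s = 0.273 m³/s.
Mass flux = Q·C = 0.273 m³/s × 5.85 g/m³ = 1.597 g/s.
= 1.597 g/s × 31.56 = 50.4 t/yr.

50.4 t/yr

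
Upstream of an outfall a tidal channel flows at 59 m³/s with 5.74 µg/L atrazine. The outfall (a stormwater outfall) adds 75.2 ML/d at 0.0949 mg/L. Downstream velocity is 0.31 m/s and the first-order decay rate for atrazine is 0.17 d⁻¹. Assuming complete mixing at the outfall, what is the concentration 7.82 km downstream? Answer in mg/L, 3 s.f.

75.2 ML/d = 0.8704 m³/s.
5.74 µg/L = 0.00574 mg/L.
After complete mixing, C₀ = (0.8704·0.0949 + 59·0.00574) / 59.87 = 0.007036 mg/L.
Travel time t = 7820 m / 0.31 m/s = 2.523e+04 s = 0.292 d.
C = 0.007036·exp(−0.17·0.292) = 0.007036·0.9516 = 0.006695 mg/L.

0.00670 mg/L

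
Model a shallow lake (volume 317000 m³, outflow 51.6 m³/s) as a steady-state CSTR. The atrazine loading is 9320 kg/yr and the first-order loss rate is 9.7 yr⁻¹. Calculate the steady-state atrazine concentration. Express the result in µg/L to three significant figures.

5.71 µg/L

Outflow Q = 51.6 m³/s × 3.156e+07 s/yr = 1.628e+09 m³/yr.
Steady-state CSTR mass balance: W = Q·C + k·V·C, so C = W/(Q + kV).
Q + kV = 1.628e+09 + 9.7·317000 = 1.631e+09 m³/yr.
C = 9320/1.631e+09 = 5.713e-06 kg/m³ = 0.005713 mg/L = 5.713 µg/L.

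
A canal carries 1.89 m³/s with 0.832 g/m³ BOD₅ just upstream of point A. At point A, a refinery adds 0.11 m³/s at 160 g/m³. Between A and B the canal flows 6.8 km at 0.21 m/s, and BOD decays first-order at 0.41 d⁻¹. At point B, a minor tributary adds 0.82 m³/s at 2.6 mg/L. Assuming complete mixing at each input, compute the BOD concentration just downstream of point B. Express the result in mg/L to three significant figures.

6.59 mg/L

After input A: C = (1.89·0.832 + 0.11·160) / 2 = 9.586 mg/L.
Over the 6.8 km reach to input B (t = 3.238e+04 s = 0.3748 d), decay gives C = 9.586·exp(−0.41·0.3748) = 8.221 mg/L.
After input B: C = (2·8.221 + 0.82·2.6) / 2.82 = 6.586 mg/L.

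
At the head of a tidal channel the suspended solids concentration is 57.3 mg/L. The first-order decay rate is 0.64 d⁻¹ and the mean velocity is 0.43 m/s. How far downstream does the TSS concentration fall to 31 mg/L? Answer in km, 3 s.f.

From C = C₀·e^(−kt), t = ln(C₀/C)/k = ln(57.3/31)/0.64 = 0.6143/0.64 = 0.9599 d.
Distance = v·t = 0.43 m/s × 8.293e+04 s = 3.566e+04 m = 35.66 km.

35.7 km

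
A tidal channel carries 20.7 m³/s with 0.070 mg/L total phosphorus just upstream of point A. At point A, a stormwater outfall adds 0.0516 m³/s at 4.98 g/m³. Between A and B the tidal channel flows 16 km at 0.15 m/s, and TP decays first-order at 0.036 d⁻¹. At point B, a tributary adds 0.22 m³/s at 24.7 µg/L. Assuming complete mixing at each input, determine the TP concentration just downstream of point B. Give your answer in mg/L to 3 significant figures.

0.0781 mg/L

After input A: C = (20.7·0.07 + 0.0516·4.98) / 20.75 = 0.08221 mg/L.
Over the 16 km reach to input B (t = 1.067e+05 s = 1.235 d), decay gives C = 0.08221·exp(−0.036·1.235) = 0.07864 mg/L.
24.7 µg/L = 0.0247 mg/L.
After input B: C = (20.75·0.07864 + 0.22·0.0247) / 20.97 = 0.07807 mg/L.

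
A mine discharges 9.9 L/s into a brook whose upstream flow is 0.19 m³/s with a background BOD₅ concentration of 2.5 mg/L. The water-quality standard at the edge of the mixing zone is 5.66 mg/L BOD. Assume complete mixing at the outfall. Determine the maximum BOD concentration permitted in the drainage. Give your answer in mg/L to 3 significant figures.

9.9 L/s = 0.0099 m³/s.
Mass balance: 5.66·0.1999 = 0.0099·Cₑ + 0.19·2.5.
Cₑ = (1.131 − 0.475) / 0.0099 = 66.31 mg/L.

66.3 mg/L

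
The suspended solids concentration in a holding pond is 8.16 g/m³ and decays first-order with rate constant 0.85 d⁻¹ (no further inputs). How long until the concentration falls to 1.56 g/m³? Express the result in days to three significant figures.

t = ln(C₀/C)/k = ln(8.16/1.56)/0.85 = 1.655/0.85 = 1.947 d.

1.95 d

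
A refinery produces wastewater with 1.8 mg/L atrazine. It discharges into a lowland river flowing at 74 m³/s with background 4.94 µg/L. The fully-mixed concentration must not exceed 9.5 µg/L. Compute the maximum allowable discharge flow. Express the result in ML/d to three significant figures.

16.3 ML/d

4.94 µg/L = 0.00494 mg/L.
9.5 µg/L = 0.0095 mg/L.
Mass balance at complete mixing: C_std·(Q_w + Q_r) = Q_w·C_e + Q_r·C_b.
Rearranging, Q_w = Q_r·(C_std − C_b)/(C_e − C_std) = 74·(0.0095 − 0.00494) / (1.8 − 0.0095) = 0.1885 m³/s.
= 16.28 ML/d.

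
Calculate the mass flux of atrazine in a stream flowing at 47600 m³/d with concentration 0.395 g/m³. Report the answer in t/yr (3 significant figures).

47600 m³/d = 0.5509 m³/s.
Mass flux = Q·C = 0.5509 m³/s × 0.395 g/m³ = 0.2176 g/s.
= 0.2176 g/s × 31.56 = 6.867 t/yr.

6.87 t/yr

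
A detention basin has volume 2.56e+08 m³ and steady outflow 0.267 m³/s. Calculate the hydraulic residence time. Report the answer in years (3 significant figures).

Q = 0.267 m³/s × 3.156e+07 s/yr = 8.426e+06 m³/yr.
Hydraulic residence time τ = V/Q = 2.56e+08/8.426e+06 = 30.38 yr.

30.4 yr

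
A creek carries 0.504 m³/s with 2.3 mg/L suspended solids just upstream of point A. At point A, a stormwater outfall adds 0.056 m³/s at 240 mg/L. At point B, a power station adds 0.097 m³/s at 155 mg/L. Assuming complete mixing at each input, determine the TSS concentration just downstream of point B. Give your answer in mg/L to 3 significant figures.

After input A: C = (0.504·2.3 + 0.056·240) / 0.56 = 26.07 mg/L.
After input B: C = (0.56·26.07 + 0.097·155) / 0.657 = 45.11 mg/L.

45.1 mg/L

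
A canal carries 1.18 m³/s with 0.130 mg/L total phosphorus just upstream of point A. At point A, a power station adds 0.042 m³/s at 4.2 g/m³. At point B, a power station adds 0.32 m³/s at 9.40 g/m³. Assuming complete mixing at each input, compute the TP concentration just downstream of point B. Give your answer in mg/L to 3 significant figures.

After input A: C = (1.18·0.13 + 0.042·4.2) / 1.222 = 0.2699 mg/L.
After input B: C = (1.222·0.2699 + 0.32·9.4) / 1.542 = 2.165 mg/L.

2.16 mg/L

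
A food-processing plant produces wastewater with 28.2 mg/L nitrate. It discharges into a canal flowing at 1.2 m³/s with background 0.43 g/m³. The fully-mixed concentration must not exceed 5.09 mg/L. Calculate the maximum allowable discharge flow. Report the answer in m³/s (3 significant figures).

0.242 m³/s

Mass balance at complete mixing: C_std·(Q_w + Q_r) = Q_w·C_e + Q_r·C_b.
Rearranging, Q_w = Q_r·(C_std − C_b)/(C_e − C_std) = 1.2·(5.09 − 0.43) / (28.2 − 5.09) = 0.242 m³/s.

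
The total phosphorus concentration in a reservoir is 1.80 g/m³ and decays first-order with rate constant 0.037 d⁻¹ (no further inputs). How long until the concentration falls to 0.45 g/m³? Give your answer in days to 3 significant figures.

37.5 d

t = ln(C₀/C)/k = ln(1.80/0.45)/0.037 = 1.386/0.037 = 37.47 d.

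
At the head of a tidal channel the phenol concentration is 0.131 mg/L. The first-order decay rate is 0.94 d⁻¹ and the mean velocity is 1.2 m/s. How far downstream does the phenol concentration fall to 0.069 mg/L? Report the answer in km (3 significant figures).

From C = C₀·e^(−kt), t = ln(C₀/C)/k = ln(0.131/0.069)/0.94 = 0.6411/0.94 = 0.682 d.
Distance = v·t = 1.2 m/s × 5.893e+04 s = 7.071e+04 m = 70.71 km.

70.7 km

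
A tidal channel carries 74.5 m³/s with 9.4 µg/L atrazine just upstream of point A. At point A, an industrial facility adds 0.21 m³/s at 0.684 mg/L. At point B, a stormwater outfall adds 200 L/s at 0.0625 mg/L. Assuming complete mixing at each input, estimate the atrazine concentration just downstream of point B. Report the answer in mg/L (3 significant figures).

0.0114 mg/L

9.4 µg/L = 0.0094 mg/L.
After input A: C = (74.5·0.0094 + 0.21·0.684) / 74.71 = 0.0113 mg/L.
200 L/s = 0.2 m³/s.
After input B: C = (74.71·0.0113 + 0.2·0.0625) / 74.91 = 0.01143 mg/L.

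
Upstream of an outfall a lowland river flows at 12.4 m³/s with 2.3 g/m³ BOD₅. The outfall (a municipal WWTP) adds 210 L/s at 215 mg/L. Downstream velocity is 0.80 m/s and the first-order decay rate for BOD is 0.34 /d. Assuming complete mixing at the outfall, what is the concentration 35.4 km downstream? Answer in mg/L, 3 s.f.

4.91 mg/L

210 L/s = 0.21 m³/s.
After complete mixing, C₀ = (0.21·215 + 12.4·2.3) / 12.61 = 5.842 mg/L.
Travel time t = 3.54e+04 m / 0.80 m/s = 4.425e+04 s = 0.5122 d.
C = 5.842·exp(−0.34·0.5122) = 5.842·0.8402 = 4.909 mg/L.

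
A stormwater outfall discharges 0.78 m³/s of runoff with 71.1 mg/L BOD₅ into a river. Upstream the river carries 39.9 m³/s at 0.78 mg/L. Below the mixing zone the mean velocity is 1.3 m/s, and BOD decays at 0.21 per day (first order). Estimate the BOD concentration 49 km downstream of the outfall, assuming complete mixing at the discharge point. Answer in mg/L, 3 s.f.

1.94 mg/L

After complete mixing, C₀ = (0.78·71.1 + 39.9·0.78) / 40.68 = 2.128 mg/L.
Travel time t = 4.9e+04 m / 1.3 m/s = 3.769e+04 s = 0.4363 d.
C = 2.128·exp(−0.21·0.4363) = 2.128·0.9125 = 1.942 mg/L.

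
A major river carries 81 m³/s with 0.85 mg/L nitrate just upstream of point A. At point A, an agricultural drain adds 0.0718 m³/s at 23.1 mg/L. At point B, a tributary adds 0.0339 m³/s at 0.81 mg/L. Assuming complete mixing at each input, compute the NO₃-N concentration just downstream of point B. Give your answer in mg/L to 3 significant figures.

After input A: C = (81·0.85 + 0.0718·23.1) / 81.07 = 0.8697 mg/L.
After input B: C = (81.07·0.8697 + 0.0339·0.81) / 81.11 = 0.8697 mg/L.

0.870 mg/L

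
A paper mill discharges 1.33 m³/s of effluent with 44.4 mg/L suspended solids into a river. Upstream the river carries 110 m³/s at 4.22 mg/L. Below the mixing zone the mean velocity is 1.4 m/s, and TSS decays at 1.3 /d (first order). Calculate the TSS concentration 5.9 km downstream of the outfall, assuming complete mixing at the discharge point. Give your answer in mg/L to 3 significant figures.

After complete mixing, C₀ = (1.33·44.4 + 110·4.22) / 111.3 = 4.7 mg/L.
Travel time t = 5900 m / 1.4 m/s = 4214 s = 0.04878 d.
C = 4.7·exp(−1.3·0.04878) = 4.7·0.9386 = 4.411 mg/L.

4.41 mg/L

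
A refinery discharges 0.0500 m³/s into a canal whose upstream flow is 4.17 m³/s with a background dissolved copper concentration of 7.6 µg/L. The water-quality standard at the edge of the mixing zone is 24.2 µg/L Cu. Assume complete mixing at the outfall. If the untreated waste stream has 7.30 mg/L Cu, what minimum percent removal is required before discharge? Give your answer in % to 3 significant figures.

7.6 µg/L = 0.0076 mg/L.
24.2 µg/L = 0.0242 mg/L.
Mass balance: 0.0242·4.22 = 0.05·Cₑ + 4.17·0.0076.
Cₑ = (0.1021 − 0.03169) / 0.05 = 1.409 mg/L.
Required removal = 1 − 1.409/7.30 = 80.7 %.

80.7 %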